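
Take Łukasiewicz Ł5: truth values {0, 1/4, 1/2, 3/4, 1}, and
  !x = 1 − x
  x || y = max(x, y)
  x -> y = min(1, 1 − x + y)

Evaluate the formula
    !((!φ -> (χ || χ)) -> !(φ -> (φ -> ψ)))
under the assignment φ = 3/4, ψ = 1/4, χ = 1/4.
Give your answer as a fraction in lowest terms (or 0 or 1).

3/4

!φ = !3/4 = 1/4
χ || χ = 1/4 || 1/4 = 1/4
!φ -> (χ || χ) = 1/4 -> 1/4 = 1
φ -> ψ = 3/4 -> 1/4 = 1/2
φ -> (φ -> ψ) = 3/4 -> 1/2 = 3/4
!(φ -> (φ -> ψ)) = !3/4 = 1/4
(!φ -> (χ || χ)) -> !(φ -> (φ -> ψ)) = 1 -> 1/4 = 1/4
!((!φ -> (χ || χ)) -> !(φ -> (φ -> ψ))) = !1/4 = 3/4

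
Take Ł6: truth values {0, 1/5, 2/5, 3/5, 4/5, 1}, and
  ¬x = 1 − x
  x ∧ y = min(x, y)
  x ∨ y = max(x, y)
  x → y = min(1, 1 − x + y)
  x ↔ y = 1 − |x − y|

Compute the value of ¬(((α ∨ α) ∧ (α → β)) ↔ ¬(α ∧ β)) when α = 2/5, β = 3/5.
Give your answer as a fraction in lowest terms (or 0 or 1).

1/5

α ∨ α = 2/5 ∨ 2/5 = 2/5
α → β = 2/5 → 3/5 = 1
(α ∨ α) ∧ (α → β) = 2/5 ∧ 1 = 2/5
α ∧ β = 2/5 ∧ 3/5 = 2/5
¬(α ∧ β) = ¬2/5 = 3/5
((α ∨ α) ∧ (α → β)) ↔ ¬(α ∧ β) = 2/5 ↔ 3/5 = 4/5
¬(((α ∨ α) ∧ (α → β)) ↔ ¬(α ∧ β)) = ¬4/5 = 1/5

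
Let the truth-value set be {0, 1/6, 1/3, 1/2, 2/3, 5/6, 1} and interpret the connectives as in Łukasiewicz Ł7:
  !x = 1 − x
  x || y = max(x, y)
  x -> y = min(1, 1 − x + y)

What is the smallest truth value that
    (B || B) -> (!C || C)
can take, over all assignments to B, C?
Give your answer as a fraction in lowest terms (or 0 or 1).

1/2

Take B = 1, C = 1/2:
B || B = 1 || 1 = 1
!C = !1/2 = 1/2
!C || C = 1/2 || 1/2 = 1/2
(B || B) -> (!C || C) = 1 -> 1/2 = 1/2
No assignment yields a value below 1/2, so this is the minimum.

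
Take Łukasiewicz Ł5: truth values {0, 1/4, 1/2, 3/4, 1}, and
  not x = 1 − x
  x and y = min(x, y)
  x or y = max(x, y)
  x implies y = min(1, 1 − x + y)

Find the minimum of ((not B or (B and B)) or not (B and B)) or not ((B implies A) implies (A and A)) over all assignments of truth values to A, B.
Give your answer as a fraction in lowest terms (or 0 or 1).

Take A = 0, B = 1/2:
not B = not 1/2 = 1/2
B and B = 1/2 and 1/2 = 1/2
not B or (B and B) = 1/2 or 1/2 = 1/2
B and B = 1/2 and 1/2 = 1/2
not (B and B) = not 1/2 = 1/2
(not B or (B and B)) or not (B and B) = 1/2 or 1/2 = 1/2
B implies A = 1/2 implies 0 = 1/2
A and A = 0 and 0 = 0
(B implies A) implies (A and A) = 1/2 implies 0 = 1/2
not ((B implies A) implies (A and A)) = not 1/2 = 1/2
((not B or (B and B)) or not (B and B)) or not ((B implies A) implies (A and A)) = 1/2 or 1/2 = 1/2
No assignment yields a value below 1/2, so this is the minimum.

1/2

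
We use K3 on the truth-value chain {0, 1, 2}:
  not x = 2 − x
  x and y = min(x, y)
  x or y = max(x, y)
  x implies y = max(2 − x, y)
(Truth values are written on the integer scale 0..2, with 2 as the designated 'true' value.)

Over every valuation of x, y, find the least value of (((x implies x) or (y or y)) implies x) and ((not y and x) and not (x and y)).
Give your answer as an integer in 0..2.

Take x = 0, y = 0:
x implies x = 0 implies 0 = 2
y or y = 0 or 0 = 0
(x implies x) or (y or y) = 2 or 0 = 2
((x implies x) or (y or y)) implies x = 2 implies 0 = 0
not y = not 0 = 2
not y and x = 2 and 0 = 0
x and y = 0 and 0 = 0
not (x and y) = not 0 = 2
(not y and x) and not (x and y) = 0 and 2 = 0
(((x implies x) or (y or y)) implies x) and ((not y and x) and not (x and y)) = 0 and 0 = 0
No assignment yields a value below 0, so this is the minimum.

0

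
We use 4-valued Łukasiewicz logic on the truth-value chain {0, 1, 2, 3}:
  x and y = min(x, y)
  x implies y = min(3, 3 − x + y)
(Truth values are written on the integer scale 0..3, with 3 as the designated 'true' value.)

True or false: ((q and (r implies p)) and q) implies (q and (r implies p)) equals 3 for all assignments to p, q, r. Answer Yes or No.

Yes

At p = 1, q = 1, r = 2, for instance:
r implies p = 2 implies 1 = 2
q and (r implies p) = 1 and 2 = 1
(q and (r implies p)) and q = 1 and 1 = 1
((q and (r implies p)) and q) implies (q and (r implies p)) = 1 implies 1 = 3
and checking the remaining 63 assignments likewise gives ≥ 3 in every case.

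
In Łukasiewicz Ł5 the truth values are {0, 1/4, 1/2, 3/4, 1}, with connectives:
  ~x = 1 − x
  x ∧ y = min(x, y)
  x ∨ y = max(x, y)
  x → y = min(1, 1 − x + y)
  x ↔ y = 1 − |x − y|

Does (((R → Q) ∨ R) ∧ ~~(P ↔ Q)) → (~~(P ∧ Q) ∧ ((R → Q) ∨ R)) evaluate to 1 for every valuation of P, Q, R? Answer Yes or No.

Counterexample: take P = 0, Q = 0, R = 0.
R → Q = 0 → 0 = 1
(R → Q) ∨ R = 1 ∨ 0 = 1
P ↔ Q = 0 ↔ 0 = 1
~(P ↔ Q) = ~1 = 0
~~(P ↔ Q) = ~0 = 1
((R → Q) ∨ R) ∧ ~~(P ↔ Q) = 1 ∧ 1 = 1
P ∧ Q = 0 ∧ 0 = 0
~(P ∧ Q) = ~0 = 1
~~(P ∧ Q) = ~1 = 0
R → Q = 0 → 0 = 1
(R → Q) ∨ R = 1 ∨ 0 = 1
~~(P ∧ Q) ∧ ((R → Q) ∨ R) = 0 ∧ 1 = 0
(((R → Q) ∨ R) ∧ ~~(P ↔ Q)) → (~~(P ∧ Q) ∧ ((R → Q) ∨ R)) = 1 → 0 = 0
This gives 0 ≠ 1.

No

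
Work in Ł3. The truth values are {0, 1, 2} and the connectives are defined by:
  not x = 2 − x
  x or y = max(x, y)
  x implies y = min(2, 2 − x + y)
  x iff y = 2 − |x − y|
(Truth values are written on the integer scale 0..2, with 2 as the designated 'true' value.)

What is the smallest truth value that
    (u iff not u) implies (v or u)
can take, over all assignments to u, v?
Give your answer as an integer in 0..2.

Take u = 1, v = 0:
not u = not 1 = 1
u iff not u = 1 iff 1 = 2
v or u = 0 or 1 = 1
(u iff not u) implies (v or u) = 2 implies 1 = 1
No assignment yields a value below 1, so this is the minimum.

1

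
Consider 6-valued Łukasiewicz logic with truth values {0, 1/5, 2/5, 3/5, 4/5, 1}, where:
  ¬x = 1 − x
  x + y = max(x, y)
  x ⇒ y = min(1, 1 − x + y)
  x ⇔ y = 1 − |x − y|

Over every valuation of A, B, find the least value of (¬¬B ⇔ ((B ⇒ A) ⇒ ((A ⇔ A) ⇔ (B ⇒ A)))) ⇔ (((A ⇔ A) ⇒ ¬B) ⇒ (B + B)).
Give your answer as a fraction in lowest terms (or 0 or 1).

Take A = 0, B = 2/5:
¬B = ¬2/5 = 3/5
¬¬B = ¬3/5 = 2/5
B ⇒ A = 2/5 ⇒ 0 = 3/5
A ⇔ A = 0 ⇔ 0 = 1
B ⇒ A = 2/5 ⇒ 0 = 3/5
(A ⇔ A) ⇔ (B ⇒ A) = 1 ⇔ 3/5 = 3/5
(B ⇒ A) ⇒ ((A ⇔ A) ⇔ (B ⇒ A)) = 3/5 ⇒ 3/5 = 1
¬¬B ⇔ ((B ⇒ A) ⇒ ((A ⇔ A) ⇔ (B ⇒ A))) = 2/5 ⇔ 1 = 2/5
A ⇔ A = 0 ⇔ 0 = 1
¬B = ¬2/5 = 3/5
(A ⇔ A) ⇒ ¬B = 1 ⇒ 3/5 = 3/5
B + B = 2/5 + 2/5 = 2/5
((A ⇔ A) ⇒ ¬B) ⇒ (B + B) = 3/5 ⇒ 2/5 = 4/5
(¬¬B ⇔ ((B ⇒ A) ⇒ ((A ⇔ A) ⇔ (B ⇒ A)))) ⇔ (((A ⇔ A) ⇒ ¬B) ⇒ (B + B)) = 2/5 ⇔ 4/5 = 3/5
No assignment yields a value below 3/5, so this is the minimum.

3/5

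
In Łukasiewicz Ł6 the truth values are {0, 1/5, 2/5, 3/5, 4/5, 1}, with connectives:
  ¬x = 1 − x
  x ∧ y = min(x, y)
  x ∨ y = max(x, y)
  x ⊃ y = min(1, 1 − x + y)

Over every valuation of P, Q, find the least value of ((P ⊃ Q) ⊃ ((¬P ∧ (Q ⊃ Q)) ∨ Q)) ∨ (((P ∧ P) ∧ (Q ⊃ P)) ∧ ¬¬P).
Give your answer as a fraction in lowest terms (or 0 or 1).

Take P = 2/5, Q = 2/5:
P ⊃ Q = 2/5 ⊃ 2/5 = 1
¬P = ¬2/5 = 3/5
Q ⊃ Q = 2/5 ⊃ 2/5 = 1
¬P ∧ (Q ⊃ Q) = 3/5 ∧ 1 = 3/5
(¬P ∧ (Q ⊃ Q)) ∨ Q = 3/5 ∨ 2/5 = 3/5
(P ⊃ Q) ⊃ ((¬P ∧ (Q ⊃ Q)) ∨ Q) = 1 ⊃ 3/5 = 3/5
P ∧ P = 2/5 ∧ 2/5 = 2/5
Q ⊃ P = 2/5 ⊃ 2/5 = 1
(P ∧ P) ∧ (Q ⊃ P) = 2/5 ∧ 1 = 2/5
¬P = ¬2/5 = 3/5
¬¬P = ¬3/5 = 2/5
((P ∧ P) ∧ (Q ⊃ P)) ∧ ¬¬P = 2/5 ∧ 2/5 = 2/5
((P ⊃ Q) ⊃ ((¬P ∧ (Q ⊃ Q)) ∨ Q)) ∨ (((P ∧ P) ∧ (Q ⊃ P)) ∧ ¬¬P) = 3/5 ∨ 2/5 = 3/5
No assignment yields a value below 3/5, so this is the minimum.

3/5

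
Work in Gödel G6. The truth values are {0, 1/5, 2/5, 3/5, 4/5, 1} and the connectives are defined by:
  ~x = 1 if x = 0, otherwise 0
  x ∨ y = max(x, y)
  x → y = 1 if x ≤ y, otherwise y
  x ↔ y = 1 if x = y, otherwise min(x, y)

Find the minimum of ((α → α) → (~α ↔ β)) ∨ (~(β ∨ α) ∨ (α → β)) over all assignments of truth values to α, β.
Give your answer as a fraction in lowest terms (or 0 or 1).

1/5

Take α = 2/5, β = 1/5:
α → α = 2/5 → 2/5 = 1
~α = ~2/5 = 0
~α ↔ β = 0 ↔ 1/5 = 0
(α → α) → (~α ↔ β) = 1 → 0 = 0
β ∨ α = 1/5 ∨ 2/5 = 2/5
~(β ∨ α) = ~2/5 = 0
α → β = 2/5 → 1/5 = 1/5
~(β ∨ α) ∨ (α → β) = 0 ∨ 1/5 = 1/5
((α → α) → (~α ↔ β)) ∨ (~(β ∨ α) ∨ (α → β)) = 0 ∨ 1/5 = 1/5
No assignment yields a value below 1/5, so this is the minimum.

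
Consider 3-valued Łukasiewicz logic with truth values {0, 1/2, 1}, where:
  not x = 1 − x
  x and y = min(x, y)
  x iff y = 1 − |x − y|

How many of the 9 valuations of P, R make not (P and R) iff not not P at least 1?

3

P = 0, R = 0 ↦ 0  <
P = 0, R = 1/2 ↦ 0  <
P = 0, R = 1 ↦ 0  <
P = 1/2, R = 0 ↦ 1/2  <
P = 1/2, R = 1/2 ↦ 1  ≥
P = 1/2, R = 1 ↦ 1  ≥
P = 1, R = 0 ↦ 1  ≥
P = 1, R = 1/2 ↦ 1/2  <
P = 1, R = 1 ↦ 0  <
So 3 of the 9 assignments meet the threshold.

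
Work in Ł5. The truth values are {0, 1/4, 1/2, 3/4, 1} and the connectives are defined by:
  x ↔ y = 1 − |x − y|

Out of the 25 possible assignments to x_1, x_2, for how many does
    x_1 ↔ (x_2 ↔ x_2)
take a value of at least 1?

value 1: 5 assignments (counts)
value 3/4: 5 assignments
value 1/2: 5 assignments
value 1/4: 5 assignments
value 0: 5 assignments
So 5 of the 25 assignments meet the threshold.

5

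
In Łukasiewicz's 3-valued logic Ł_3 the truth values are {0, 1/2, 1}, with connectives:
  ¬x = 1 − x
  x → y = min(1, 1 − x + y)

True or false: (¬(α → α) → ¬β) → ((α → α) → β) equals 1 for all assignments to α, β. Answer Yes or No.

No

Counterexample: take α = 0, β = 0.
α → α = 0 → 0 = 1
¬(α → α) = ¬1 = 0
¬β = ¬0 = 1
¬(α → α) → ¬β = 0 → 1 = 1
α → α = 0 → 0 = 1
(α → α) → β = 1 → 0 = 0
(¬(α → α) → ¬β) → ((α → α) → β) = 1 → 0 = 0
This gives 0 ≠ 1.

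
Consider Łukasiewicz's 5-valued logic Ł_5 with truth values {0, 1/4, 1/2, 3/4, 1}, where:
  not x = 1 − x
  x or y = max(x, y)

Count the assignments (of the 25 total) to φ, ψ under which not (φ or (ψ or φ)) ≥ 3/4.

4

value 1: 1 assignment (counts)
value 3/4: 3 assignments (counts)
value 1/2: 5 assignments
value 1/4: 7 assignments
value 0: 9 assignments
So 4 of the 25 assignments meet the threshold.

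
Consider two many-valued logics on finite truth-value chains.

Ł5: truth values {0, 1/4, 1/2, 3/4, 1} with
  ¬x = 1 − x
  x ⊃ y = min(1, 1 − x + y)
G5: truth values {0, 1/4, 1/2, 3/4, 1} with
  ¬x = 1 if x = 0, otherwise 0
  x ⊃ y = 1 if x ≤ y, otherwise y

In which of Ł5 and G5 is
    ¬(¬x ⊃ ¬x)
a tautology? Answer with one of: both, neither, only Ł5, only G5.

neither

In Ł5: at x = 0 the value is 0 — not a tautology.
In G5: at x = 0 the value is 0 — not a tautology.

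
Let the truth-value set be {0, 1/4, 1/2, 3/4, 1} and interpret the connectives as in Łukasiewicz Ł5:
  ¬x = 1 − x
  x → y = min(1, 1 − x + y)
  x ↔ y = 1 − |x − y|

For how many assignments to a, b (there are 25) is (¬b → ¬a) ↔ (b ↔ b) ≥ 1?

15

value 1: 15 assignments (counts)
value 3/4: 4 assignments
value 1/2: 3 assignments
value 1/4: 2 assignments
value 0: 1 assignment
So 15 of the 25 assignments meet the threshold.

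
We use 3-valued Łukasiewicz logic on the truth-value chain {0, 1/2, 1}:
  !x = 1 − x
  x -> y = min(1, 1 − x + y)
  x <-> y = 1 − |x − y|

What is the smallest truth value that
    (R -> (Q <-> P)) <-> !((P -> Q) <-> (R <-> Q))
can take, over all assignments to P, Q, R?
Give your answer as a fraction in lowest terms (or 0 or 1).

Take P = 0, Q = 0, R = 0:
Q <-> P = 0 <-> 0 = 1
R -> (Q <-> P) = 0 -> 1 = 1
P -> Q = 0 -> 0 = 1
R <-> Q = 0 <-> 0 = 1
(P -> Q) <-> (R <-> Q) = 1 <-> 1 = 1
!((P -> Q) <-> (R <-> Q)) = !1 = 0
(R -> (Q <-> P)) <-> !((P -> Q) <-> (R <-> Q)) = 1 <-> 0 = 0
No assignment yields a value below 0, so this is the minimum.

0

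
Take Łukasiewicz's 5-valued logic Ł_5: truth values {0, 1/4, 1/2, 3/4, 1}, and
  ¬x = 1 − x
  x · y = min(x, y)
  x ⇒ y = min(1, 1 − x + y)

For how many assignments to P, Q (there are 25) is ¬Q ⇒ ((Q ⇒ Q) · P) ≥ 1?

15

value 1: 15 assignments (counts)
value 3/4: 4 assignments
value 1/2: 3 assignments
value 1/4: 2 assignments
value 0: 1 assignment
So 15 of the 25 assignments meet the threshold.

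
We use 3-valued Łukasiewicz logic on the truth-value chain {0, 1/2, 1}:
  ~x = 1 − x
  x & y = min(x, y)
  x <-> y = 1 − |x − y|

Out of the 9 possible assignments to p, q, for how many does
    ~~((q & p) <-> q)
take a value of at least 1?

p = 0, q = 0 ↦ 1  ≥
p = 0, q = 1/2 ↦ 1/2  <
p = 0, q = 1 ↦ 0  <
p = 1/2, q = 0 ↦ 1  ≥
p = 1/2, q = 1/2 ↦ 1  ≥
p = 1/2, q = 1 ↦ 1/2  <
p = 1, q = 0 ↦ 1  ≥
p = 1, q = 1/2 ↦ 1  ≥
p = 1, q = 1 ↦ 1  ≥
So 6 of the 9 assignments meet the threshold.

6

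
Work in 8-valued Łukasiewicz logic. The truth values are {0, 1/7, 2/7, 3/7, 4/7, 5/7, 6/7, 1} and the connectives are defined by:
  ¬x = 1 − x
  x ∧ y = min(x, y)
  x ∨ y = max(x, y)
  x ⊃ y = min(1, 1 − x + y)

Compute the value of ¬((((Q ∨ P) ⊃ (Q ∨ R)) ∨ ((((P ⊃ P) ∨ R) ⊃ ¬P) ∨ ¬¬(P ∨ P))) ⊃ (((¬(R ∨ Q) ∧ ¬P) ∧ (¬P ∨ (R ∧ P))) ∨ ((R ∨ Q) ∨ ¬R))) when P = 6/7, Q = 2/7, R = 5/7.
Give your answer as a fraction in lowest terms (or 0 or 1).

1/7

Q ∨ P = 2/7 ∨ 6/7 = 6/7
Q ∨ R = 2/7 ∨ 5/7 = 5/7
(Q ∨ P) ⊃ (Q ∨ R) = 6/7 ⊃ 5/7 = 6/7
P ⊃ P = 6/7 ⊃ 6/7 = 1
(P ⊃ P) ∨ R = 1 ∨ 5/7 = 1
¬P = ¬6/7 = 1/7
((P ⊃ P) ∨ R) ⊃ ¬P = 1 ⊃ 1/7 = 1/7
P ∨ P = 6/7 ∨ 6/7 = 6/7
¬(P ∨ P) = ¬6/7 = 1/7
¬¬(P ∨ P) = ¬1/7 = 6/7
(((P ⊃ P) ∨ R) ⊃ ¬P) ∨ ¬¬(P ∨ P) = 1/7 ∨ 6/7 = 6/7
((Q ∨ P) ⊃ (Q ∨ R)) ∨ ((((P ⊃ P) ∨ R) ⊃ ¬P) ∨ ¬¬(P ∨ P)) = 6/7 ∨ 6/7 = 6/7
R ∨ Q = 5/7 ∨ 2/7 = 5/7
¬(R ∨ Q) = ¬5/7 = 2/7
¬P = ¬6/7 = 1/7
¬(R ∨ Q) ∧ ¬P = 2/7 ∧ 1/7 = 1/7
¬P = ¬6/7 = 1/7
R ∧ P = 5/7 ∧ 6/7 = 5/7
¬P ∨ (R ∧ P) = 1/7 ∨ 5/7 = 5/7
(¬(R ∨ Q) ∧ ¬P) ∧ (¬P ∨ (R ∧ P)) = 1/7 ∧ 5/7 = 1/7
R ∨ Q = 5/7 ∨ 2/7 = 5/7
¬R = ¬5/7 = 2/7
(R ∨ Q) ∨ ¬R = 5/7 ∨ 2/7 = 5/7
((¬(R ∨ Q) ∧ ¬P) ∧ (¬P ∨ (R ∧ P))) ∨ ((R ∨ Q) ∨ ¬R) = 1/7 ∨ 5/7 = 5/7
(((Q ∨ P) ⊃ (Q ∨ R)) ∨ ((((P ⊃ P) ∨ R) ⊃ ¬P) ∨ ¬¬(P ∨ P))) ⊃ (((¬(R ∨ Q) ∧ ¬P) ∧ (¬P ∨ (R ∧ P))) ∨ ((R ∨ Q) ∨ ¬R)) = 6/7 ⊃ 5/7 = 6/7
¬((((Q ∨ P) ⊃ (Q ∨ R)) ∨ ((((P ⊃ P) ∨ R) ⊃ ¬P) ∨ ¬¬(P ∨ P))) ⊃ (((¬(R ∨ Q) ∧ ¬P) ∧ (¬P ∨ (R ∧ P))) ∨ ((R ∨ Q) ∨ ¬R))) = ¬6/7 = 1/7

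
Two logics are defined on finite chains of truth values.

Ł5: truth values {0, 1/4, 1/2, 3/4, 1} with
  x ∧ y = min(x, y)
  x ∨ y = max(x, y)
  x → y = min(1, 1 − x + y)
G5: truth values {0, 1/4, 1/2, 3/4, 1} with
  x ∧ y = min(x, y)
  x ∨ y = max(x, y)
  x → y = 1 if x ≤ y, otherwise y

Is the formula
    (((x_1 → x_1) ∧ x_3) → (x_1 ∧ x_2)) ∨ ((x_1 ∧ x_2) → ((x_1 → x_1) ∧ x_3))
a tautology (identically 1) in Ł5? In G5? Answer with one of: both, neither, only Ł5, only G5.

In Ł5: every assignment gives 1 — tautology.
In G5: every assignment gives 1 — tautology.

both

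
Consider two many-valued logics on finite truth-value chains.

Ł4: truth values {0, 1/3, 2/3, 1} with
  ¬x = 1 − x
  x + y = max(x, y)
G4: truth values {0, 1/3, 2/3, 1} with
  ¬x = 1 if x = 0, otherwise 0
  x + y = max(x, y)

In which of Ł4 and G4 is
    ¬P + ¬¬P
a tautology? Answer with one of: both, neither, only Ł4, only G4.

only G4

In Ł4: at P = 1/3 the value is 2/3 — not a tautology.
In G4: every assignment gives 1 — tautology.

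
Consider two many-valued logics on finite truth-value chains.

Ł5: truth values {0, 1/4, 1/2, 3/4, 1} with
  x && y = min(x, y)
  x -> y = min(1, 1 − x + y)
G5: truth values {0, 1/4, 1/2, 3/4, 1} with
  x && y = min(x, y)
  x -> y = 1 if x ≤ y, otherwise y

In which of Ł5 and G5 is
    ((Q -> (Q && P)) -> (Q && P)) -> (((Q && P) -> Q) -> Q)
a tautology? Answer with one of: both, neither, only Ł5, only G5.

In Ł5: every assignment gives 1 — tautology.
In G5: at P = 0, Q = 1/4 the value is 1/4 — not a tautology.

only Ł5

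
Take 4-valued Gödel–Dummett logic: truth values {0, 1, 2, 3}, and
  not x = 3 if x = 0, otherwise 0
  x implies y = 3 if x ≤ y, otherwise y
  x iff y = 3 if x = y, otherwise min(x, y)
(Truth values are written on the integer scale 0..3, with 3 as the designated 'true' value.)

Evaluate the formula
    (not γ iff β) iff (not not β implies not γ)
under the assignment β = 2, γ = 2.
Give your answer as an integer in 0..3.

not γ = not 2 = 0
not γ iff β = 0 iff 2 = 0
not β = not 2 = 0
not not β = not 0 = 3
not γ = not 2 = 0
not not β implies not γ = 3 implies 0 = 0
(not γ iff β) iff (not not β implies not γ) = 0 iff 0 = 3

3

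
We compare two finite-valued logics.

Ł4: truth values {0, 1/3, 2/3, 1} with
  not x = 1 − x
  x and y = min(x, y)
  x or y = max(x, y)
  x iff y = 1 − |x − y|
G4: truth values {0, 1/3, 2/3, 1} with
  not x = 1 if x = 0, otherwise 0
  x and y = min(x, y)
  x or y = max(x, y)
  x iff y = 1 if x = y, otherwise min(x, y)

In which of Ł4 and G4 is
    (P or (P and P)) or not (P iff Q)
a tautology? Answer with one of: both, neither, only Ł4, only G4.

neither

In Ł4: at P = 0, Q = 0 the value is 0 — not a tautology.
In G4: at P = 0, Q = 0 the value is 0 — not a tautology.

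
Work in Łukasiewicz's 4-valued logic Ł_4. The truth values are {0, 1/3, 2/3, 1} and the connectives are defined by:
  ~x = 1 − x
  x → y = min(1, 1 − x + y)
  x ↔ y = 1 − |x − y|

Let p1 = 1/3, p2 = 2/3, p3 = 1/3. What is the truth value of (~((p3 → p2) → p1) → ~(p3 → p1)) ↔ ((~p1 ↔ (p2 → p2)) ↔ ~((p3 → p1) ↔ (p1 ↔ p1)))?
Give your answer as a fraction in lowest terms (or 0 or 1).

p3 → p2 = 1/3 → 2/3 = 1
(p3 → p2) → p1 = 1 → 1/3 = 1/3
~((p3 → p2) → p1) = ~1/3 = 2/3
p3 → p1 = 1/3 → 1/3 = 1
~(p3 → p1) = ~1 = 0
~((p3 → p2) → p1) → ~(p3 → p1) = 2/3 → 0 = 1/3
~p1 = ~1/3 = 2/3
p2 → p2 = 2/3 → 2/3 = 1
~p1 ↔ (p2 → p2) = 2/3 ↔ 1 = 2/3
p3 → p1 = 1/3 → 1/3 = 1
p1 ↔ p1 = 1/3 ↔ 1/3 = 1
(p3 → p1) ↔ (p1 ↔ p1) = 1 ↔ 1 = 1
~((p3 → p1) ↔ (p1 ↔ p1)) = ~1 = 0
(~p1 ↔ (p2 → p2)) ↔ ~((p3 → p1) ↔ (p1 ↔ p1)) = 2/3 ↔ 0 = 1/3
(~((p3 → p2) → p1) → ~(p3 → p1)) ↔ ((~p1 ↔ (p2 → p2)) ↔ ~((p3 → p1) ↔ (p1 ↔ p1))) = 1/3 ↔ 1/3 = 1

1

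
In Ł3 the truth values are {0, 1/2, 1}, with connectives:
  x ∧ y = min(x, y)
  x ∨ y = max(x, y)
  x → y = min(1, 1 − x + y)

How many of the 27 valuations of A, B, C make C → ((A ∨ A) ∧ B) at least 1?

14

value 1: 14 assignments (counts)
value 1/2: 8 assignments
value 0: 5 assignments
So 14 of the 27 assignments meet the threshold.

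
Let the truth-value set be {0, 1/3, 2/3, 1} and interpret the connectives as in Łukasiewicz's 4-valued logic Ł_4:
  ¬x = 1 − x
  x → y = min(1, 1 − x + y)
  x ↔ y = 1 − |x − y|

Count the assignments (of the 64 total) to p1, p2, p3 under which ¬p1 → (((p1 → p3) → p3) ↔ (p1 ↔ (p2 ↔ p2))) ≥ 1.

48

value 1: 48 assignments (counts)
value 2/3: 8 assignments
value 1/3: 4 assignments
value 0: 4 assignments
So 48 of the 64 assignments meet the threshold.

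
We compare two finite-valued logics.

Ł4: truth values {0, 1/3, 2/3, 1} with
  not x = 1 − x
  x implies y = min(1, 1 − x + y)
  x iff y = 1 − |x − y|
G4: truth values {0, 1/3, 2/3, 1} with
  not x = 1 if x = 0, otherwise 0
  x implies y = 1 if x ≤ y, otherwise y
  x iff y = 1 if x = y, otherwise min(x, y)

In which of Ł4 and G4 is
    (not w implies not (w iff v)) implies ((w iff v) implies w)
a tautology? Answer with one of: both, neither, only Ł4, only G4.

only Ł4

In Ł4: every assignment gives 1 — tautology.
In G4: at v = 1/3, w = 1/3 the value is 1/3 — not a tautology.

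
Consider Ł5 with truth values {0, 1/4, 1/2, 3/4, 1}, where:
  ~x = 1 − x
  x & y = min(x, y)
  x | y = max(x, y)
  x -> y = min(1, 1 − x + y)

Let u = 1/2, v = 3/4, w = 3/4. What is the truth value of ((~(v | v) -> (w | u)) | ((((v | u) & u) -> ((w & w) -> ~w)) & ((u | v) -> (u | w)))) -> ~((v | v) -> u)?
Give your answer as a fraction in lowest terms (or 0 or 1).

v | v = 3/4 | 3/4 = 3/4
~(v | v) = ~3/4 = 1/4
w | u = 3/4 | 1/2 = 3/4
~(v | v) -> (w | u) = 1/4 -> 3/4 = 1
v | u = 3/4 | 1/2 = 3/4
(v | u) & u = 3/4 & 1/2 = 1/2
w & w = 3/4 & 3/4 = 3/4
~w = ~3/4 = 1/4
(w & w) -> ~w = 3/4 -> 1/4 = 1/2
((v | u) & u) -> ((w & w) -> ~w) = 1/2 -> 1/2 = 1
u | v = 1/2 | 3/4 = 3/4
u | w = 1/2 | 3/4 = 3/4
(u | v) -> (u | w) = 3/4 -> 3/4 = 1
(((v | u) & u) -> ((w & w) -> ~w)) & ((u | v) -> (u | w)) = 1 & 1 = 1
(~(v | v) -> (w | u)) | ((((v | u) & u) -> ((w & w) -> ~w)) & ((u | v) -> (u | w))) = 1 | 1 = 1
v | v = 3/4 | 3/4 = 3/4
(v | v) -> u = 3/4 -> 1/2 = 3/4
~((v | v) -> u) = ~3/4 = 1/4
((~(v | v) -> (w | u)) | ((((v | u) & u) -> ((w & w) -> ~w)) & ((u | v) -> (u | w)))) -> ~((v | v) -> u) = 1 -> 1/4 = 1/4

1/4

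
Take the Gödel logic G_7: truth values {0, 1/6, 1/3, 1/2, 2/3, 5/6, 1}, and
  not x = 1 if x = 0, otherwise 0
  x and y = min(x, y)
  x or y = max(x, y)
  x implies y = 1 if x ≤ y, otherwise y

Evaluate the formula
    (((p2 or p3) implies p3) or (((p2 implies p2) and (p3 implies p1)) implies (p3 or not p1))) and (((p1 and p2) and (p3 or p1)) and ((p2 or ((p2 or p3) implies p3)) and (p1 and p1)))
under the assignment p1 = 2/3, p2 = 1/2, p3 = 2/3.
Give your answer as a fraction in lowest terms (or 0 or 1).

1/2

p2 or p3 = 1/2 or 2/3 = 2/3
(p2 or p3) implies p3 = 2/3 implies 2/3 = 1
p2 implies p2 = 1/2 implies 1/2 = 1
p3 implies p1 = 2/3 implies 2/3 = 1
(p2 implies p2) and (p3 implies p1) = 1 and 1 = 1
not p1 = not 2/3 = 0
p3 or not p1 = 2/3 or 0 = 2/3
((p2 implies p2) and (p3 implies p1)) implies (p3 or not p1) = 1 implies 2/3 = 2/3
((p2 or p3) implies p3) or (((p2 implies p2) and (p3 implies p1)) implies (p3 or not p1)) = 1 or 2/3 = 1
p1 and p2 = 2/3 and 1/2 = 1/2
p3 or p1 = 2/3 or 2/3 = 2/3
(p1 and p2) and (p3 or p1) = 1/2 and 2/3 = 1/2
p2 or p3 = 1/2 or 2/3 = 2/3
(p2 or p3) implies p3 = 2/3 implies 2/3 = 1
p2 or ((p2 or p3) implies p3) = 1/2 or 1 = 1
p1 and p1 = 2/3 and 2/3 = 2/3
(p2 or ((p2 or p3) implies p3)) and (p1 and p1) = 1 and 2/3 = 2/3
((p1 and p2) and (p3 or p1)) and ((p2 or ((p2 or p3) implies p3)) and (p1 and p1)) = 1/2 and 2/3 = 1/2
(((p2 or p3) implies p3) or (((p2 implies p2) and (p3 implies p1)) implies (p3 or not p1))) and (((p1 and p2) and (p3 or p1)) and ((p2 or ((p2 or p3) implies p3)) and (p1 and p1))) = 1 and 1/2 = 1/2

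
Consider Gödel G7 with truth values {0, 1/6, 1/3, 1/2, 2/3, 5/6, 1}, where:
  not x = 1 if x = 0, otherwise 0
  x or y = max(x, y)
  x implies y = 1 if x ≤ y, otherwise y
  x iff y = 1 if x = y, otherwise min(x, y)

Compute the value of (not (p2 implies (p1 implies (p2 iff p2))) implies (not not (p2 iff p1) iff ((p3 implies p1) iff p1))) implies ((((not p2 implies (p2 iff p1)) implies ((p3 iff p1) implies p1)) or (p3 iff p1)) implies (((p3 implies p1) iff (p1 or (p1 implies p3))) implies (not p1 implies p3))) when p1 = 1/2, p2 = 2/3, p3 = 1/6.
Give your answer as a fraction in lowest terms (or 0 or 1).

p2 iff p2 = 2/3 iff 2/3 = 1
p1 implies (p2 iff p2) = 1/2 implies 1 = 1
p2 implies (p1 implies (p2 iff p2)) = 2/3 implies 1 = 1
not (p2 implies (p1 implies (p2 iff p2))) = not 1 = 0
p2 iff p1 = 2/3 iff 1/2 = 1/2
not (p2 iff p1) = not 1/2 = 0
not not (p2 iff p1) = not 0 = 1
p3 implies p1 = 1/6 implies 1/2 = 1
(p3 implies p1) iff p1 = 1 iff 1/2 = 1/2
not not (p2 iff p1) iff ((p3 implies p1) iff p1) = 1 iff 1/2 = 1/2
not (p2 implies (p1 implies (p2 iff p2))) implies (not not (p2 iff p1) iff ((p3 implies p1) iff p1)) = 0 implies 1/2 = 1
not p2 = not 2/3 = 0
p2 iff p1 = 2/3 iff 1/2 = 1/2
not p2 implies (p2 iff p1) = 0 implies 1/2 = 1
p3 iff p1 = 1/6 iff 1/2 = 1/6
(p3 iff p1) implies p1 = 1/6 implies 1/2 = 1
(not p2 implies (p2 iff p1)) implies ((p3 iff p1) implies p1) = 1 implies 1 = 1
p3 iff p1 = 1/6 iff 1/2 = 1/6
((not p2 implies (p2 iff p1)) implies ((p3 iff p1) implies p1)) or (p3 iff p1) = 1 or 1/6 = 1
p3 implies p1 = 1/6 implies 1/2 = 1
p1 implies p3 = 1/2 implies 1/6 = 1/6
p1 or (p1 implies p3) = 1/2 or 1/6 = 1/2
(p3 implies p1) iff (p1 or (p1 implies p3)) = 1 iff 1/2 = 1/2
not p1 = not 1/2 = 0
not p1 implies p3 = 0 implies 1/6 = 1
((p3 implies p1) iff (p1 or (p1 implies p3))) implies (not p1 implies p3) = 1/2 implies 1 = 1
(((not p2 implies (p2 iff p1)) implies ((p3 iff p1) implies p1)) or (p3 iff p1)) implies (((p3 implies p1) iff (p1 or (p1 implies p3))) implies (not p1 implies p3)) = 1 implies 1 = 1
(not (p2 implies (p1 implies (p2 iff p2))) implies (not not (p2 iff p1) iff ((p3 implies p1) iff p1))) implies ((((not p2 implies (p2 iff p1)) implies ((p3 iff p1) implies p1)) or (p3 iff p1)) implies (((p3 implies p1) iff (p1 or (p1 implies p3))) implies (not p1 implies p3))) = 1 implies 1 = 1

1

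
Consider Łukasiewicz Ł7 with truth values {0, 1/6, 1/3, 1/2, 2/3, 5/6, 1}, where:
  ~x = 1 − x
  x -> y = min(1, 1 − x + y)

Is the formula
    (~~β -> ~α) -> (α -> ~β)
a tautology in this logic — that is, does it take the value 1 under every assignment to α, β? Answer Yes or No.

Yes

At α = 1, β = 5/6, for instance:
~β = ~5/6 = 1/6
~~β = ~1/6 = 5/6
~α = ~1 = 0
~~β -> ~α = 5/6 -> 0 = 1/6
α -> ~β = 1 -> 1/6 = 1/6
(~~β -> ~α) -> (α -> ~β) = 1/6 -> 1/6 = 1
and checking the remaining 48 assignments likewise gives ≥ 1 in every case.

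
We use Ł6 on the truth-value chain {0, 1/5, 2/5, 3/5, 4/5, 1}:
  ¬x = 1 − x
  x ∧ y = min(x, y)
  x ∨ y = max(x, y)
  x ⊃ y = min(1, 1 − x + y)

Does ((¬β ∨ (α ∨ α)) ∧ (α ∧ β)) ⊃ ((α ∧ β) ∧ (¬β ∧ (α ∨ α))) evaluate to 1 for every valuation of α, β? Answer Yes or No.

Counterexample: take α = 1/5, β = 1.
¬β = ¬1 = 0
α ∨ α = 1/5 ∨ 1/5 = 1/5
¬β ∨ (α ∨ α) = 0 ∨ 1/5 = 1/5
α ∧ β = 1/5 ∧ 1 = 1/5
(¬β ∨ (α ∨ α)) ∧ (α ∧ β) = 1/5 ∧ 1/5 = 1/5
α ∧ β = 1/5 ∧ 1 = 1/5
¬β = ¬1 = 0
α ∨ α = 1/5 ∨ 1/5 = 1/5
¬β ∧ (α ∨ α) = 0 ∧ 1/5 = 0
(α ∧ β) ∧ (¬β ∧ (α ∨ α)) = 1/5 ∧ 0 = 0
((¬β ∨ (α ∨ α)) ∧ (α ∧ β)) ⊃ ((α ∧ β) ∧ (¬β ∧ (α ∨ α))) = 1/5 ⊃ 0 = 4/5
This gives 4/5 ≠ 1.

No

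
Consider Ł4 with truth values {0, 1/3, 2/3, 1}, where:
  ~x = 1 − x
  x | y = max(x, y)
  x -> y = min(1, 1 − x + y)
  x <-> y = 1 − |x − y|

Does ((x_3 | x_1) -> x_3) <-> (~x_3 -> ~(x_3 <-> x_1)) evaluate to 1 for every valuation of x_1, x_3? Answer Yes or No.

No

Counterexample: take x_1 = 0, x_3 = 0.
x_3 | x_1 = 0 | 0 = 0
(x_3 | x_1) -> x_3 = 0 -> 0 = 1
~x_3 = ~0 = 1
x_3 <-> x_1 = 0 <-> 0 = 1
~(x_3 <-> x_1) = ~1 = 0
~x_3 -> ~(x_3 <-> x_1) = 1 -> 0 = 0
((x_3 | x_1) -> x_3) <-> (~x_3 -> ~(x_3 <-> x_1)) = 1 <-> 0 = 0
This gives 0 ≠ 1.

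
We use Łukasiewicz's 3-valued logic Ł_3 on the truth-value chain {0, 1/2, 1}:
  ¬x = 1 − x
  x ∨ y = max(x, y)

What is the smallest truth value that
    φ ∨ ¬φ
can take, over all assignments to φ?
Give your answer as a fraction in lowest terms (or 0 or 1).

Take φ = 1/2:
¬φ = ¬1/2 = 1/2
φ ∨ ¬φ = 1/2 ∨ 1/2 = 1/2
No assignment yields a value below 1/2, so this is the minimum.

1/2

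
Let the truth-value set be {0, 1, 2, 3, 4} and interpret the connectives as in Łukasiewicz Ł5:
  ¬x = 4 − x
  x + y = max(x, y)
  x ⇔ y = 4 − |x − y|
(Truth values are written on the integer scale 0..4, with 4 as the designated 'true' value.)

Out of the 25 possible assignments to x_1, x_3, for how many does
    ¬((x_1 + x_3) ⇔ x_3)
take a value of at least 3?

value 4: 1 assignment (counts)
value 3: 2 assignments (counts)
value 2: 3 assignments
value 1: 4 assignments
value 0: 15 assignments
So 3 of the 25 assignments meet the threshold.

3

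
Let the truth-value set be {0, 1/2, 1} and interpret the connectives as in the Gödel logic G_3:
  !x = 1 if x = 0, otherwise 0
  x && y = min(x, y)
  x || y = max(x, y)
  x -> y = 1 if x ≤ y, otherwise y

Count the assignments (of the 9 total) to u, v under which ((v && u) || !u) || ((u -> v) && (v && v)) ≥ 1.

u = 0, v = 0 ↦ 1  ≥
u = 0, v = 1/2 ↦ 1  ≥
u = 0, v = 1 ↦ 1  ≥
u = 1/2, v = 0 ↦ 0  <
u = 1/2, v = 1/2 ↦ 1/2  <
u = 1/2, v = 1 ↦ 1  ≥
u = 1, v = 0 ↦ 0  <
u = 1, v = 1/2 ↦ 1/2  <
u = 1, v = 1 ↦ 1  ≥
So 5 of the 9 assignments meet the threshold.

5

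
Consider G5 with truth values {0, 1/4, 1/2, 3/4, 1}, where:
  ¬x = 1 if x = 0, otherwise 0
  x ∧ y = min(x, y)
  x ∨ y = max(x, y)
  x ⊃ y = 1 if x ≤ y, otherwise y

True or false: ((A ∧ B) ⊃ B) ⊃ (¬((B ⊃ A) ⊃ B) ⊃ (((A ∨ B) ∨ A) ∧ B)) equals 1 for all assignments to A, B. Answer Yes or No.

No

Counterexample: take A = 0, B = 0.
A ∧ B = 0 ∧ 0 = 0
(A ∧ B) ⊃ B = 0 ⊃ 0 = 1
B ⊃ A = 0 ⊃ 0 = 1
(B ⊃ A) ⊃ B = 1 ⊃ 0 = 0
¬((B ⊃ A) ⊃ B) = ¬0 = 1
A ∨ B = 0 ∨ 0 = 0
(A ∨ B) ∨ A = 0 ∨ 0 = 0
((A ∨ B) ∨ A) ∧ B = 0 ∧ 0 = 0
¬((B ⊃ A) ⊃ B) ⊃ (((A ∨ B) ∨ A) ∧ B) = 1 ⊃ 0 = 0
((A ∧ B) ⊃ B) ⊃ (¬((B ⊃ A) ⊃ B) ⊃ (((A ∨ B) ∨ A) ∧ B)) = 1 ⊃ 0 = 0
This gives 0 ≠ 1.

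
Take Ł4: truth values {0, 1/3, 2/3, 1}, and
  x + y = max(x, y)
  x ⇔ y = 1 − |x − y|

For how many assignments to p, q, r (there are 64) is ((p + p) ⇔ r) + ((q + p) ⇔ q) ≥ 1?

value 1: 46 assignments (counts)
value 2/3: 13 assignments
value 1/3: 4 assignments
value 0: 1 assignment
So 46 of the 64 assignments meet the threshold.

46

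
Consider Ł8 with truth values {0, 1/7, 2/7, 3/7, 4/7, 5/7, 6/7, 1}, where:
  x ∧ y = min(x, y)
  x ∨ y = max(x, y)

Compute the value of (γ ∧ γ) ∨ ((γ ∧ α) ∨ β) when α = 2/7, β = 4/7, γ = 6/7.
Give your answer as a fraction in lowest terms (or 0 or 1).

γ ∧ γ = 6/7 ∧ 6/7 = 6/7
γ ∧ α = 6/7 ∧ 2/7 = 2/7
(γ ∧ α) ∨ β = 2/7 ∨ 4/7 = 4/7
(γ ∧ γ) ∨ ((γ ∧ α) ∨ β) = 6/7 ∨ 4/7 = 6/7

6/7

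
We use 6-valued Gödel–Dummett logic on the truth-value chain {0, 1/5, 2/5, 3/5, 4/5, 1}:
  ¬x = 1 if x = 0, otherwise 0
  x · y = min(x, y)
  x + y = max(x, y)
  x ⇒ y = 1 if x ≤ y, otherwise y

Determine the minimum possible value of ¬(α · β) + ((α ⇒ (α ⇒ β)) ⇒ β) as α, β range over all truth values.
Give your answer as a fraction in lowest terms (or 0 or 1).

Take α = 1/5, β = 1/5:
α · β = 1/5 · 1/5 = 1/5
¬(α · β) = ¬1/5 = 0
α ⇒ β = 1/5 ⇒ 1/5 = 1
α ⇒ (α ⇒ β) = 1/5 ⇒ 1 = 1
(α ⇒ (α ⇒ β)) ⇒ β = 1 ⇒ 1/5 = 1/5
¬(α · β) + ((α ⇒ (α ⇒ β)) ⇒ β) = 0 + 1/5 = 1/5
No assignment yields a value below 1/5, so this is the minimum.

1/5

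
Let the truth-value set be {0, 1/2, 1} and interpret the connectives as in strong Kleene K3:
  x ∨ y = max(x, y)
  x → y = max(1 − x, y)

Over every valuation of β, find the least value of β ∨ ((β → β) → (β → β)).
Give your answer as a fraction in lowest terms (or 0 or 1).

1/2

Take β = 1/2:
β → β = 1/2 → 1/2 = 1/2
β → β = 1/2 → 1/2 = 1/2
(β → β) → (β → β) = 1/2 → 1/2 = 1/2
β ∨ ((β → β) → (β → β)) = 1/2 ∨ 1/2 = 1/2
No assignment yields a value below 1/2, so this is the minimum.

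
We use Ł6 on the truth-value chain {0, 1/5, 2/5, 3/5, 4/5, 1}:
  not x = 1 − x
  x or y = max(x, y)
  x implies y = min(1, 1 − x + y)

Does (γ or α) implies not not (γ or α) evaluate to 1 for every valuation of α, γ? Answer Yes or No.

At α = 3/5, γ = 2/5, for instance:
γ or α = 2/5 or 3/5 = 3/5
not (γ or α) = not 3/5 = 2/5
not not (γ or α) = not 2/5 = 3/5
(γ or α) implies not not (γ or α) = 3/5 implies 3/5 = 1
and checking the remaining 35 assignments likewise gives ≥ 1 in every case.

Yes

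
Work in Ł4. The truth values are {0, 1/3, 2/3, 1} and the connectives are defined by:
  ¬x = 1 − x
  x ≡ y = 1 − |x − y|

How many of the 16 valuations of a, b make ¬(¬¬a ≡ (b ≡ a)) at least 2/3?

5

a = 0, b = 0 ↦ 1  ≥
a = 0, b = 1/3 ↦ 2/3  ≥
a = 0, b = 2/3 ↦ 1/3  <
a = 0, b = 1 ↦ 0  <
a = 1/3, b = 0 ↦ 1/3  <
a = 1/3, b = 1/3 ↦ 2/3  ≥
a = 1/3, b = 2/3 ↦ 1/3  <
a = 1/3, b = 1 ↦ 0  <
a = 2/3, b = 0 ↦ 1/3  <
a = 2/3, b = 1/3 ↦ 0  <
a = 2/3, b = 2/3 ↦ 1/3  <
a = 2/3, b = 1 ↦ 0  <
a = 1, b = 0 ↦ 1  ≥
a = 1, b = 1/3 ↦ 2/3  ≥
a = 1, b = 2/3 ↦ 1/3  <
a = 1, b = 1 ↦ 0  <
So 5 of the 16 assignments meet the threshold.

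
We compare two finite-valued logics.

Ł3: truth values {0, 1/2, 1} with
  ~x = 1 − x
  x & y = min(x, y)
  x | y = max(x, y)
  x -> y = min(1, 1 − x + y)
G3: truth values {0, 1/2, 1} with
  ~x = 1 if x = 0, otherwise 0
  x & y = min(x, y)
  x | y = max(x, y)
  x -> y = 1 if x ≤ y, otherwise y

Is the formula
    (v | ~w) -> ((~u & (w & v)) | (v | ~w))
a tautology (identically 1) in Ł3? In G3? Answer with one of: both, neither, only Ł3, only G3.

both

In Ł3: every assignment gives 1 — tautology.
In G3: every assignment gives 1 — tautology.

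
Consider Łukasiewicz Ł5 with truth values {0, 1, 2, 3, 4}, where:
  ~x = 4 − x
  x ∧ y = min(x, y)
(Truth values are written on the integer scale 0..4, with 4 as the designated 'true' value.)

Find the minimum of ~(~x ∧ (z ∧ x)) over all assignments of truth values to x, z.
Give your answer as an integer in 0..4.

Take x = 2, z = 2:
~x = ~2 = 2
z ∧ x = 2 ∧ 2 = 2
~x ∧ (z ∧ x) = 2 ∧ 2 = 2
~(~x ∧ (z ∧ x)) = ~2 = 2
No assignment yields a value below 2, so this is the minimum.

2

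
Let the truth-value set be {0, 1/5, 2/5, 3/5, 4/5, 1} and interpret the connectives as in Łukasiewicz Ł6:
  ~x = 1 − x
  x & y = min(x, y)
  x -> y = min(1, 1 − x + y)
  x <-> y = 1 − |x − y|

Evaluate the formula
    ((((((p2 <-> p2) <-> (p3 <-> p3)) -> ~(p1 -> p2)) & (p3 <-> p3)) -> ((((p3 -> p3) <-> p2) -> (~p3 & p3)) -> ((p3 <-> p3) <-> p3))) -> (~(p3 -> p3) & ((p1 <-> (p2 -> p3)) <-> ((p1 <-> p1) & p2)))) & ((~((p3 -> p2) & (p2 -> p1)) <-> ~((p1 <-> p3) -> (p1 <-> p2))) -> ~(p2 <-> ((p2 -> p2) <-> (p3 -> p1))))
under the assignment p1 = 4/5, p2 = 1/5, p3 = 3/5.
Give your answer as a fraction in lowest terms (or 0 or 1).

p2 <-> p2 = 1/5 <-> 1/5 = 1
p3 <-> p3 = 3/5 <-> 3/5 = 1
(p2 <-> p2) <-> (p3 <-> p3) = 1 <-> 1 = 1
p1 -> p2 = 4/5 -> 1/5 = 2/5
~(p1 -> p2) = ~2/5 = 3/5
((p2 <-> p2) <-> (p3 <-> p3)) -> ~(p1 -> p2) = 1 -> 3/5 = 3/5
p3 <-> p3 = 3/5 <-> 3/5 = 1
(((p2 <-> p2) <-> (p3 <-> p3)) -> ~(p1 -> p2)) & (p3 <-> p3) = 3/5 & 1 = 3/5
p3 -> p3 = 3/5 -> 3/5 = 1
(p3 -> p3) <-> p2 = 1 <-> 1/5 = 1/5
~p3 = ~3/5 = 2/5
~p3 & p3 = 2/5 & 3/5 = 2/5
((p3 -> p3) <-> p2) -> (~p3 & p3) = 1/5 -> 2/5 = 1
p3 <-> p3 = 3/5 <-> 3/5 = 1
(p3 <-> p3) <-> p3 = 1 <-> 3/5 = 3/5
(((p3 -> p3) <-> p2) -> (~p3 & p3)) -> ((p3 <-> p3) <-> p3) = 1 -> 3/5 = 3/5
((((p2 <-> p2) <-> (p3 <-> p3)) -> ~(p1 -> p2)) & (p3 <-> p3)) -> ((((p3 -> p3) <-> p2) -> (~p3 & p3)) -> ((p3 <-> p3) <-> p3)) = 3/5 -> 3/5 = 1
p3 -> p3 = 3/5 -> 3/5 = 1
~(p3 -> p3) = ~1 = 0
p2 -> p3 = 1/5 -> 3/5 = 1
p1 <-> (p2 -> p3) = 4/5 <-> 1 = 4/5
p1 <-> p1 = 4/5 <-> 4/5 = 1
(p1 <-> p1) & p2 = 1 & 1/5 = 1/5
(p1 <-> (p2 -> p3)) <-> ((p1 <-> p1) & p2) = 4/5 <-> 1/5 = 2/5
~(p3 -> p3) & ((p1 <-> (p2 -> p3)) <-> ((p1 <-> p1) & p2)) = 0 & 2/5 = 0
(((((p2 <-> p2) <-> (p3 <-> p3)) -> ~(p1 -> p2)) & (p3 <-> p3)) -> ((((p3 -> p3) <-> p2) -> (~p3 & p3)) -> ((p3 <-> p3) <-> p3))) -> (~(p3 -> p3) & ((p1 <-> (p2 -> p3)) <-> ((p1 <-> p1) & p2))) = 1 -> 0 = 0
p3 -> p2 = 3/5 -> 1/5 = 3/5
p2 -> p1 = 1/5 -> 4/5 = 1
(p3 -> p2) & (p2 -> p1) = 3/5 & 1 = 3/5
~((p3 -> p2) & (p2 -> p1)) = ~3/5 = 2/5
p1 <-> p3 = 4/5 <-> 3/5 = 4/5
p1 <-> p2 = 4/5 <-> 1/5 = 2/5
(p1 <-> p3) -> (p1 <-> p2) = 4/5 -> 2/5 = 3/5
~((p1 <-> p3) -> (p1 <-> p2)) = ~3/5 = 2/5
~((p3 -> p2) & (p2 -> p1)) <-> ~((p1 <-> p3) -> (p1 <-> p2)) = 2/5 <-> 2/5 = 1
p2 -> p2 = 1/5 -> 1/5 = 1
p3 -> p1 = 3/5 -> 4/5 = 1
(p2 -> p2) <-> (p3 -> p1) = 1 <-> 1 = 1
p2 <-> ((p2 -> p2) <-> (p3 -> p1)) = 1/5 <-> 1 = 1/5
~(p2 <-> ((p2 -> p2) <-> (p3 -> p1))) = ~1/5 = 4/5
(~((p3 -> p2) & (p2 -> p1)) <-> ~((p1 <-> p3) -> (p1 <-> p2))) -> ~(p2 <-> ((p2 -> p2) <-> (p3 -> p1))) = 1 -> 4/5 = 4/5
((((((p2 <-> p2) <-> (p3 <-> p3)) -> ~(p1 -> p2)) & (p3 <-> p3)) -> ((((p3 -> p3) <-> p2) -> (~p3 & p3)) -> ((p3 <-> p3) <-> p3))) -> (~(p3 -> p3) & ((p1 <-> (p2 -> p3)) <-> ((p1 <-> p1) & p2)))) & ((~((p3 -> p2) & (p2 -> p1)) <-> ~((p1 <-> p3) -> (p1 <-> p2))) -> ~(p2 <-> ((p2 -> p2) <-> (p3 -> p1)))) = 0 & 4/5 = 0

0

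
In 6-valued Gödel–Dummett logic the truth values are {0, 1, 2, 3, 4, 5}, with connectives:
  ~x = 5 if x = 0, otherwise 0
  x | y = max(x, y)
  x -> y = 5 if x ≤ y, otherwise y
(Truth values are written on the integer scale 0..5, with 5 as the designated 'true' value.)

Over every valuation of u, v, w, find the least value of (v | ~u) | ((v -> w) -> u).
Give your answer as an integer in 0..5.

1

Take u = 1, v = 0, w = 0:
~u = ~1 = 0
v | ~u = 0 | 0 = 0
v -> w = 0 -> 0 = 5
(v -> w) -> u = 5 -> 1 = 1
(v | ~u) | ((v -> w) -> u) = 0 | 1 = 1
No assignment yields a value below 1, so this is the minimum.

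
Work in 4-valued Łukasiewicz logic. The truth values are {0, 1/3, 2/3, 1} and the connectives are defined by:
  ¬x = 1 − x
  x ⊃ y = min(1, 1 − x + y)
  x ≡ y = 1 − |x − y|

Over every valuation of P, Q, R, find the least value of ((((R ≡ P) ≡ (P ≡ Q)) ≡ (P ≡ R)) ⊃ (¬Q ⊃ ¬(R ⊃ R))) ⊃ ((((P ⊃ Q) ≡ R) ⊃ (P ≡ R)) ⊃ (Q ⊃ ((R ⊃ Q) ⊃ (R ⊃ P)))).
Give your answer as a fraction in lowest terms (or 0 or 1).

Take P = 0, Q = 1, R = 1/3:
R ≡ P = 1/3 ≡ 0 = 2/3
P ≡ Q = 0 ≡ 1 = 0
(R ≡ P) ≡ (P ≡ Q) = 2/3 ≡ 0 = 1/3
P ≡ R = 0 ≡ 1/3 = 2/3
((R ≡ P) ≡ (P ≡ Q)) ≡ (P ≡ R) = 1/3 ≡ 2/3 = 2/3
¬Q = ¬1 = 0
R ⊃ R = 1/3 ⊃ 1/3 = 1
¬(R ⊃ R) = ¬1 = 0
¬Q ⊃ ¬(R ⊃ R) = 0 ⊃ 0 = 1
(((R ≡ P) ≡ (P ≡ Q)) ≡ (P ≡ R)) ⊃ (¬Q ⊃ ¬(R ⊃ R)) = 2/3 ⊃ 1 = 1
P ⊃ Q = 0 ⊃ 1 = 1
(P ⊃ Q) ≡ R = 1 ≡ 1/3 = 1/3
P ≡ R = 0 ≡ 1/3 = 2/3
((P ⊃ Q) ≡ R) ⊃ (P ≡ R) = 1/3 ⊃ 2/3 = 1
R ⊃ Q = 1/3 ⊃ 1 = 1
R ⊃ P = 1/3 ⊃ 0 = 2/3
(R ⊃ Q) ⊃ (R ⊃ P) = 1 ⊃ 2/3 = 2/3
Q ⊃ ((R ⊃ Q) ⊃ (R ⊃ P)) = 1 ⊃ 2/3 = 2/3
(((P ⊃ Q) ≡ R) ⊃ (P ≡ R)) ⊃ (Q ⊃ ((R ⊃ Q) ⊃ (R ⊃ P))) = 1 ⊃ 2/3 = 2/3
((((R ≡ P) ≡ (P ≡ Q)) ≡ (P ≡ R)) ⊃ (¬Q ⊃ ¬(R ⊃ R))) ⊃ ((((P ⊃ Q) ≡ R) ⊃ (P ≡ R)) ⊃ (Q ⊃ ((R ⊃ Q) ⊃ (R ⊃ P)))) = 1 ⊃ 2/3 = 2/3
No assignment yields a value below 2/3, so this is the minimum.

2/3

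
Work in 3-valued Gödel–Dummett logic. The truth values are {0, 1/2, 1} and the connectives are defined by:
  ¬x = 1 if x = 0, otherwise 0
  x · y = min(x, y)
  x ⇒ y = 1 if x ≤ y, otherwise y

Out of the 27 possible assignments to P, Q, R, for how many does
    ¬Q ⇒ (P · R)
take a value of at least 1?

19

value 1: 19 assignments (counts)
value 1/2: 3 assignments
value 0: 5 assignments
So 19 of the 27 assignments meet the threshold.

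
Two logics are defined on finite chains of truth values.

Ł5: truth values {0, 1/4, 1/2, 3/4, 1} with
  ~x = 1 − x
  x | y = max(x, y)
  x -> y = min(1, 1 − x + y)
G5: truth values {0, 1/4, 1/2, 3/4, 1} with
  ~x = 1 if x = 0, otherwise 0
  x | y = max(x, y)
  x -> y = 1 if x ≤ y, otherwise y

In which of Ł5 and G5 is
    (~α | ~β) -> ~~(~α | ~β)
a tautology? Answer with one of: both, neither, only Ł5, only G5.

both

In Ł5: every assignment gives 1 — tautology.
In G5: every assignment gives 1 — tautology.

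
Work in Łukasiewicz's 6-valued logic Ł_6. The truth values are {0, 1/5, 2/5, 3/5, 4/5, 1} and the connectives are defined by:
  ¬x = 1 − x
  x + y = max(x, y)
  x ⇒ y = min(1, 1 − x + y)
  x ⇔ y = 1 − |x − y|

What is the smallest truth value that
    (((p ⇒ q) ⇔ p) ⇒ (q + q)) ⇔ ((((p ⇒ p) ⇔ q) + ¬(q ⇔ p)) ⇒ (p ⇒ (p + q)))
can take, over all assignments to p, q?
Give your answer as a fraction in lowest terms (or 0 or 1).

1/5

Take p = 2/5, q = 0:
p ⇒ q = 2/5 ⇒ 0 = 3/5
(p ⇒ q) ⇔ p = 3/5 ⇔ 2/5 = 4/5
q + q = 0 + 0 = 0
((p ⇒ q) ⇔ p) ⇒ (q + q) = 4/5 ⇒ 0 = 1/5
p ⇒ p = 2/5 ⇒ 2/5 = 1
(p ⇒ p) ⇔ q = 1 ⇔ 0 = 0
q ⇔ p = 0 ⇔ 2/5 = 3/5
¬(q ⇔ p) = ¬3/5 = 2/5
((p ⇒ p) ⇔ q) + ¬(q ⇔ p) = 0 + 2/5 = 2/5
p + q = 2/5 + 0 = 2/5
p ⇒ (p + q) = 2/5 ⇒ 2/5 = 1
(((p ⇒ p) ⇔ q) + ¬(q ⇔ p)) ⇒ (p ⇒ (p + q)) = 2/5 ⇒ 1 = 1
(((p ⇒ q) ⇔ p) ⇒ (q + q)) ⇔ ((((p ⇒ p) ⇔ q) + ¬(q ⇔ p)) ⇒ (p ⇒ (p + q))) = 1/5 ⇔ 1 = 1/5
No assignment yields a value below 1/5, so this is the minimum.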